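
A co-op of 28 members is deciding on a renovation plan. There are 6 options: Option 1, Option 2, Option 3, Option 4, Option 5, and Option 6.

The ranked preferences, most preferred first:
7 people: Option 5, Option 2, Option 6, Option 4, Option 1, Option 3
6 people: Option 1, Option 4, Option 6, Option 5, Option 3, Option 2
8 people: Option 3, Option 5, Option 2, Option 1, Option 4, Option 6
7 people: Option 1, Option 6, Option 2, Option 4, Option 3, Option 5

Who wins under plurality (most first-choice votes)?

Option 1

First-place votes: Option 1 13, Option 2 0, Option 3 8, Option 4 0, Option 5 7, Option 6 0.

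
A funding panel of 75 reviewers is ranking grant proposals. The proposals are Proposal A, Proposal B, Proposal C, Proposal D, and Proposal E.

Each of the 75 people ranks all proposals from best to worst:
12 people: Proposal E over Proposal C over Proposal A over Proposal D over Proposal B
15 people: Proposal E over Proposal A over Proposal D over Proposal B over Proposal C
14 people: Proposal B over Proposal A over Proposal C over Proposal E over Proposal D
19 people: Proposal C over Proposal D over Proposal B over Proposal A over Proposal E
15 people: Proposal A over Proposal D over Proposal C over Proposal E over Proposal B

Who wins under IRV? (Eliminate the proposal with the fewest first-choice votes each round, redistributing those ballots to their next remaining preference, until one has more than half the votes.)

Proposal A

Round 1: Proposal A 15, Proposal B 14, Proposal C 19, Proposal D 0, Proposal E 27. Proposal D eliminated.
Round 2: Proposal A 15, Proposal B 14, Proposal C 19, Proposal E 27. Proposal B eliminated.
Round 3: Proposal A 29, Proposal C 19, Proposal E 27. Proposal C eliminated.
Round 4: Proposal A 48, Proposal E 27. Proposal A has a majority (≥38).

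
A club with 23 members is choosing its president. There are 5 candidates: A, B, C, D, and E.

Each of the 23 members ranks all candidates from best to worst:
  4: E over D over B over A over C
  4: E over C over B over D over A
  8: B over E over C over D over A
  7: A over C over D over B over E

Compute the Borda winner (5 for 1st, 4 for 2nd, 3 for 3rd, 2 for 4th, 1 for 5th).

A: 4×2 + 4×1 + 8×1 + 7×5 = 55
B: 4×3 + 4×3 + 8×5 + 7×2 = 78
C: 4×1 + 4×4 + 8×3 + 7×4 = 72
D: 4×4 + 4×2 + 8×2 + 7×3 = 61
E: 4×5 + 4×5 + 8×4 + 7×1 = 79

E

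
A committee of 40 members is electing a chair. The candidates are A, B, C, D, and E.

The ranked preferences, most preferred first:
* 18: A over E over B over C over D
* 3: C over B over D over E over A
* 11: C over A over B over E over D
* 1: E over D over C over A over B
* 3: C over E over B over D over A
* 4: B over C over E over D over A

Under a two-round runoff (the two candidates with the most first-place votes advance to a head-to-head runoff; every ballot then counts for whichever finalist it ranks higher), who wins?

C

Round 1 first-place votes: A 18, B 4, C 17, D 0, E 1. A and C advance.
Runoff: A is ranked above C on 18 ballots, C above A on 22.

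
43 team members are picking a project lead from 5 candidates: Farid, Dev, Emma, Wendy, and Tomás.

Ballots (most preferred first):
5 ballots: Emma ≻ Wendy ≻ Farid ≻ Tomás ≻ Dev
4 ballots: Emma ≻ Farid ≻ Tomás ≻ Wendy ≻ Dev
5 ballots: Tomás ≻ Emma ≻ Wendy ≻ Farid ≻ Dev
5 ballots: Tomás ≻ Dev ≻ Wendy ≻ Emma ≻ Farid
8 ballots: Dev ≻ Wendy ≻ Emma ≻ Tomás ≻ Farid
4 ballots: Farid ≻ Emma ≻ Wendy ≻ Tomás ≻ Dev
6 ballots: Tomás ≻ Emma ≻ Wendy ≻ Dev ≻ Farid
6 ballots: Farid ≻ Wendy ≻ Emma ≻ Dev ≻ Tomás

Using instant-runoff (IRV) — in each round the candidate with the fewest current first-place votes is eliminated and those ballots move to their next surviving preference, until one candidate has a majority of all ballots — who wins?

Round 1: Farid 10, Dev 8, Emma 9, Wendy 0, Tomás 16. Wendy eliminated.
Round 2: Farid 10, Dev 8, Emma 9, Tomás 16. Dev eliminated.
Round 3: Farid 10, Emma 17, Tomás 16. Farid eliminated.
Round 4: Emma 27, Tomás 16. Emma has a majority (≥22).

Emma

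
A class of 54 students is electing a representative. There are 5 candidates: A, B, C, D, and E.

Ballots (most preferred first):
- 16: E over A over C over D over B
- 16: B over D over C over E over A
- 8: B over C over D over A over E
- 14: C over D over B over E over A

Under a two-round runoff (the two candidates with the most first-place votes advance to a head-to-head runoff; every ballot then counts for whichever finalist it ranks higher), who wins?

B

Round 1 first-place votes: A 0, B 24, C 14, D 0, E 16. B and E advance.
Runoff: B is ranked above E on 38 ballots, E above B on 16.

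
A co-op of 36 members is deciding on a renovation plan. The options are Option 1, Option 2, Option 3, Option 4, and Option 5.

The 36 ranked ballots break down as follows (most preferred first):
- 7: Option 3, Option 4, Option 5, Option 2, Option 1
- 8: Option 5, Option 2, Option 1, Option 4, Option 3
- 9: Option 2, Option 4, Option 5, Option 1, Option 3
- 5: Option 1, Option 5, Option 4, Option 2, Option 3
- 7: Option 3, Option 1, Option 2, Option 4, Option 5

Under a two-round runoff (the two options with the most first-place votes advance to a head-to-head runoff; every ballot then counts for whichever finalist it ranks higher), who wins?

Round 1 first-place votes: Option 1 5, Option 2 9, Option 3 14, Option 4 0, Option 5 8. Option 3 and Option 2 advance.
Runoff: Option 3 is ranked above Option 2 on 14 ballots, Option 2 above Option 3 on 22.

Option 2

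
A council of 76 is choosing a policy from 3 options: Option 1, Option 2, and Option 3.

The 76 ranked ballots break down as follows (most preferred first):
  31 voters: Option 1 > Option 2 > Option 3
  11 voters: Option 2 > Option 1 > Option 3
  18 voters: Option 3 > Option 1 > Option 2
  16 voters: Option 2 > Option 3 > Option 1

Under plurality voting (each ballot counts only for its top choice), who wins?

Option 1

First-place votes: Option 1 31, Option 2 27, Option 3 18.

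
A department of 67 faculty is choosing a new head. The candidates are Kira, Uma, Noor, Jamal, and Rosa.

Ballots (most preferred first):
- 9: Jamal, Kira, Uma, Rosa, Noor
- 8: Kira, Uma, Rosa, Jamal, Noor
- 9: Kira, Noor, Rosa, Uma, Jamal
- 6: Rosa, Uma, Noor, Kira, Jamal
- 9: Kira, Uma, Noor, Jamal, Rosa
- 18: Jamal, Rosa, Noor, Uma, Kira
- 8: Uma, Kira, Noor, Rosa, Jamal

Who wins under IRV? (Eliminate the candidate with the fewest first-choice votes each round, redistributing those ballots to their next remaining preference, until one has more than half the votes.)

Round 1: Kira 26, Uma 8, Noor 0, Jamal 27, Rosa 6. Noor eliminated.
Round 2: Kira 26, Uma 8, Jamal 27, Rosa 6. Rosa eliminated.
Round 3: Kira 26, Uma 14, Jamal 27. Uma eliminated.
Round 4: Kira 40, Jamal 27. Kira has a majority (≥34).

Kira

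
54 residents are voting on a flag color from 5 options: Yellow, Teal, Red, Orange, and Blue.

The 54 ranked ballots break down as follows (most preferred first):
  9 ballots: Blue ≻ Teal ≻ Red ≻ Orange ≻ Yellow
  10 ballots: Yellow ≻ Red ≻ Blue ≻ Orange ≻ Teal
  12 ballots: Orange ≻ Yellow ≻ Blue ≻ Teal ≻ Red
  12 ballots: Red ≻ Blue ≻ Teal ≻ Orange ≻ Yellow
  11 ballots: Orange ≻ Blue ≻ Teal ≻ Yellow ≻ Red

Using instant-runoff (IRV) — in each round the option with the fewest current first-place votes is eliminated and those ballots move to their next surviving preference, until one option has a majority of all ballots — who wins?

Round 1: Yellow 10, Teal 0, Red 12, Orange 23, Blue 9. Teal eliminated.
Round 2: Yellow 10, Red 12, Orange 23, Blue 9. Blue eliminated.
Round 3: Yellow 10, Red 21, Orange 23. Yellow eliminated.
Round 4: Red 31, Orange 23. Red has a majority (≥28).

Red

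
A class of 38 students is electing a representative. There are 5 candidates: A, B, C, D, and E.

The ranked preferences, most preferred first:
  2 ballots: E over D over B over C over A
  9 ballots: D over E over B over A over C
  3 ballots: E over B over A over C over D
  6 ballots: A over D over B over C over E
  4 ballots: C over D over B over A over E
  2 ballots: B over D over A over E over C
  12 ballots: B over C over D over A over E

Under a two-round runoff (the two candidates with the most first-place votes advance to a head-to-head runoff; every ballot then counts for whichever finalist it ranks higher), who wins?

Round 1 first-place votes: A 6, B 14, C 4, D 9, E 5. B and D advance.
Runoff: B is ranked above D on 17 ballots, D above B on 21.

D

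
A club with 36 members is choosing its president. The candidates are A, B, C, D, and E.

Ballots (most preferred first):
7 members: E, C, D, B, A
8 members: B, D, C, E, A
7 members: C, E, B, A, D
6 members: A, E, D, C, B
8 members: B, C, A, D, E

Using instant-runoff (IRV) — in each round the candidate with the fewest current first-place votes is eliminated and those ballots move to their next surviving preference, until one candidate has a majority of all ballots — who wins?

E

Round 1: A 6, B 16, C 7, D 0, E 7. D eliminated.
Round 2: A 6, B 16, C 7, E 7. A eliminated.
Round 3: B 16, C 7, E 13. C eliminated.
Round 4: B 16, E 20. E has a majority (≥19).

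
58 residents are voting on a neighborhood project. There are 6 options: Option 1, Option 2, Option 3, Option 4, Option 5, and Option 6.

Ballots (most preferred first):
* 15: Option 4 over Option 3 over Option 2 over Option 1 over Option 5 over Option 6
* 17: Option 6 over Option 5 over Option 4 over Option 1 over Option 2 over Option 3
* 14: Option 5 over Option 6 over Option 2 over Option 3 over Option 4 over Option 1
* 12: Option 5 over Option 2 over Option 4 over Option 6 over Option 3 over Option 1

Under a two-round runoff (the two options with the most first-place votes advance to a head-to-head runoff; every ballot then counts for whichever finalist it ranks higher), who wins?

Round 1 first-place votes: Option 1 0, Option 2 0, Option 3 0, Option 4 15, Option 5 26, Option 6 17. Option 5 and Option 6 advance.
Runoff: Option 5 is ranked above Option 6 on 41 ballots, Option 6 above Option 5 on 17.

Option 5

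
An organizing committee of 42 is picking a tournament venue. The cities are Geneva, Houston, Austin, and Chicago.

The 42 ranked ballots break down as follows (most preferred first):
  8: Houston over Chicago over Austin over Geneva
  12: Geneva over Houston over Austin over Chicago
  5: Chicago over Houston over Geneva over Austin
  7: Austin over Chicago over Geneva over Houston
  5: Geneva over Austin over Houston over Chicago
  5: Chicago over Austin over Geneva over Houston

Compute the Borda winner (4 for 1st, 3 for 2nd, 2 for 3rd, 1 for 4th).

Geneva

Geneva: 8×1 + 12×4 + 5×2 + 7×2 + 5×4 + 5×2 = 110
Houston: 8×4 + 12×3 + 5×3 + 7×1 + 5×2 + 5×1 = 105
Austin: 8×2 + 12×2 + 5×1 + 7×4 + 5×3 + 5×3 = 103
Chicago: 8×3 + 12×1 + 5×4 + 7×3 + 5×1 + 5×4 = 102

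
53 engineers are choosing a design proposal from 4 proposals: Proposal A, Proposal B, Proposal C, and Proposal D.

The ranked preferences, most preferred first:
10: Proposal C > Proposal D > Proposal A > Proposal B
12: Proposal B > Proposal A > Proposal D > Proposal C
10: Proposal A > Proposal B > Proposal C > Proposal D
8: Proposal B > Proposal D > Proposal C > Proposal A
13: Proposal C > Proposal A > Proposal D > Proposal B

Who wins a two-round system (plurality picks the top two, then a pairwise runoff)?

Proposal B

Round 1 first-place votes: Proposal A 10, Proposal B 20, Proposal C 23, Proposal D 0. Proposal C and Proposal B advance.
Runoff: Proposal C is ranked above Proposal B on 23 ballots, Proposal B above Proposal C on 30.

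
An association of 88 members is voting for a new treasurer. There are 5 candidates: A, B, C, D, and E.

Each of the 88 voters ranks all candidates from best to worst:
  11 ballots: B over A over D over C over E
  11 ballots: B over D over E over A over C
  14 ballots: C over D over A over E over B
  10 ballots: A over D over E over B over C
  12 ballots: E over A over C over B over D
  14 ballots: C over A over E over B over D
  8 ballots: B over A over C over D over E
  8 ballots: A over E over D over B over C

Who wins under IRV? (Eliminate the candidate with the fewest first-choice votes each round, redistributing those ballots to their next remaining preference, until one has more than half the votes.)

A

Round 1: A 18, B 30, C 28, D 0, E 12. D eliminated.
Round 2: A 18, B 30, C 28, E 12. E eliminated.
Round 3: A 30, B 30, C 28. C eliminated.
Round 4: A 58, B 30. A has a majority (≥45).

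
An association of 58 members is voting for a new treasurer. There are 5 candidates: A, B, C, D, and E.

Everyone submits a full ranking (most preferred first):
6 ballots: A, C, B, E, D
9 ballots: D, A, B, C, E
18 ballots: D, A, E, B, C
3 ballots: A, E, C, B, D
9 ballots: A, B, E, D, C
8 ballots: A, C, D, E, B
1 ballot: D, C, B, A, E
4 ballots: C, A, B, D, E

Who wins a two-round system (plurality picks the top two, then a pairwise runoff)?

Round 1 first-place votes: A 26, B 0, C 4, D 28, E 0. D and A advance.
Runoff: D is ranked above A on 28 ballots, A above D on 30.

A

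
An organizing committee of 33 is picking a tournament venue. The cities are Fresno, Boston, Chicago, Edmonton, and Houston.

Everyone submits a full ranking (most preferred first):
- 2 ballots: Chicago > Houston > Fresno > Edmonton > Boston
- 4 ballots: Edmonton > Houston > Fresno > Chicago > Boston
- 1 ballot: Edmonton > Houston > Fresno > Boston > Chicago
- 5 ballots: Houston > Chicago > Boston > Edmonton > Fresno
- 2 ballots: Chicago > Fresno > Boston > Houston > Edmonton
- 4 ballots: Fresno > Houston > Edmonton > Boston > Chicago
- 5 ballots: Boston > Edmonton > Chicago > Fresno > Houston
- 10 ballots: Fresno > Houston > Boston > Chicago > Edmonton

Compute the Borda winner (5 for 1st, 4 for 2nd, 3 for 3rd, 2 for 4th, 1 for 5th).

Fresno: 2×3 + 4×3 + 1×3 + 5×1 + 2×4 + 4×5 + 5×2 + 10×5 = 114
Boston: 2×1 + 4×1 + 1×2 + 5×3 + 2×3 + 4×2 + 5×5 + 10×3 = 92
Chicago: 2×5 + 4×2 + 1×1 + 5×4 + 2×5 + 4×1 + 5×3 + 10×2 = 88
Edmonton: 2×2 + 4×5 + 1×5 + 5×2 + 2×1 + 4×3 + 5×4 + 10×1 = 83
Houston: 2×4 + 4×4 + 1×4 + 5×5 + 2×2 + 4×4 + 5×1 + 10×4 = 118

Houston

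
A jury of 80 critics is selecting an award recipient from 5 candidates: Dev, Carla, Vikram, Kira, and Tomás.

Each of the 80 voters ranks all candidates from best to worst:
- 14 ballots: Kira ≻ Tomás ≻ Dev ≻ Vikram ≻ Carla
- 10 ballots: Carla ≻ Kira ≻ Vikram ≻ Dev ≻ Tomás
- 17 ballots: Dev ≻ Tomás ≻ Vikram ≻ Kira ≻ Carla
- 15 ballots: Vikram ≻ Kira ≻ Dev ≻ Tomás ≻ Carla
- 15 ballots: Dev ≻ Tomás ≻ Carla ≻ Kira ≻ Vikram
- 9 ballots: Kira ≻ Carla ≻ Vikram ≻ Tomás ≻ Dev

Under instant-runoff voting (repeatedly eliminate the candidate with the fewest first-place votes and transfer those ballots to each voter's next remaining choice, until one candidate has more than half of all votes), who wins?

Round 1: Dev 32, Carla 10, Vikram 15, Kira 23, Tomás 0. Tomás eliminated.
Round 2: Dev 32, Carla 10, Vikram 15, Kira 23. Carla eliminated.
Round 3: Dev 32, Vikram 15, Kira 33. Vikram eliminated.
Round 4: Dev 32, Kira 48. Kira has a majority (≥41).

Kira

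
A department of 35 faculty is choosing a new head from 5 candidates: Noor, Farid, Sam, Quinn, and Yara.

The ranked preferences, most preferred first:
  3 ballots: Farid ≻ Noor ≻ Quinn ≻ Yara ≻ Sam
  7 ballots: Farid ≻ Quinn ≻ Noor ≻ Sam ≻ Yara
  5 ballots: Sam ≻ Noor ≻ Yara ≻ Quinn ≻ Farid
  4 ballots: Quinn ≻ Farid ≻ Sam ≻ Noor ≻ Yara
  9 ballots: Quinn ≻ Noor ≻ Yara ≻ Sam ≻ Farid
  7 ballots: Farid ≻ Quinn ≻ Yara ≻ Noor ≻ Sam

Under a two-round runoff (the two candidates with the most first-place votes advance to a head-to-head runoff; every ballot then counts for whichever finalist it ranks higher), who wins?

Quinn

Round 1 first-place votes: Noor 0, Farid 17, Sam 5, Quinn 13, Yara 0. Farid and Quinn advance.
Runoff: Farid is ranked above Quinn on 17 ballots, Quinn above Farid on 18.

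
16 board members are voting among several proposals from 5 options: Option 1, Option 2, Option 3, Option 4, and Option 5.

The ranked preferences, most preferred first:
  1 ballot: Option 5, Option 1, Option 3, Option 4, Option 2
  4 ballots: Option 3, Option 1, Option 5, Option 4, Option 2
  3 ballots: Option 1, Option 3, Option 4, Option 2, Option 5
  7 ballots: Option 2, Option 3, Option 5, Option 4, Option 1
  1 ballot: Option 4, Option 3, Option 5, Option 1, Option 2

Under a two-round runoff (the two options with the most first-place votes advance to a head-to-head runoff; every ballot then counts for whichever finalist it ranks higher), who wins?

Option 3

Round 1 first-place votes: Option 1 3, Option 2 7, Option 3 4, Option 4 1, Option 5 1. Option 2 and Option 3 advance.
Runoff: Option 2 is ranked above Option 3 on 7 ballots, Option 3 above Option 2 on 9.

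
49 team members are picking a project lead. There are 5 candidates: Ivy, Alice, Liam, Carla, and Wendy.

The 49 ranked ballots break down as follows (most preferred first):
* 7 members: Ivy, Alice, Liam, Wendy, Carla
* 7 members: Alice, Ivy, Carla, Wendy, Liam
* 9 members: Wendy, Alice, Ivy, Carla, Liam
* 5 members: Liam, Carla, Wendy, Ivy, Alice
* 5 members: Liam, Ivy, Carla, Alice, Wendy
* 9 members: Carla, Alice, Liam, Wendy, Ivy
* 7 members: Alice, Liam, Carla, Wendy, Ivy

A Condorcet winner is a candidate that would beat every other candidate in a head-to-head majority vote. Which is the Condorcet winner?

Alice vs Ivy: 32–17
Alice vs Liam: 39–10
Alice vs Carla: 30–19
Alice vs Wendy: 35–14
Alice beats every other candidate.

Alice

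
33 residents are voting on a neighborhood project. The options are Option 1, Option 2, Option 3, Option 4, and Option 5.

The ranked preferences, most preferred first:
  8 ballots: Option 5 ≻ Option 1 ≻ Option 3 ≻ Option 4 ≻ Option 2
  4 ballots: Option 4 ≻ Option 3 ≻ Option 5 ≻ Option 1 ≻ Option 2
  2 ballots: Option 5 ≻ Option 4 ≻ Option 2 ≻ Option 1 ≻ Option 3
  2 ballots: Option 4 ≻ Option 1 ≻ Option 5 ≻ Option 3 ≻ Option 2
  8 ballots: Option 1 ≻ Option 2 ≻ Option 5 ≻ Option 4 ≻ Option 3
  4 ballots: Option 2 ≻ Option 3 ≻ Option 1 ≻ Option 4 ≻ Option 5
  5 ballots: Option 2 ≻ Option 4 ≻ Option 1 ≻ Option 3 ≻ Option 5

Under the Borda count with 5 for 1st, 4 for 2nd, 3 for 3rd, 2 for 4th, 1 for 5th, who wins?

Option 1

Option 1: 8×4 + 4×2 + 2×2 + 2×4 + 8×5 + 4×3 + 5×3 = 119
Option 2: 8×1 + 4×1 + 2×3 + 2×1 + 8×4 + 4×5 + 5×5 = 97
Option 3: 8×3 + 4×4 + 2×1 + 2×2 + 8×1 + 4×4 + 5×2 = 80
Option 4: 8×2 + 4×5 + 2×4 + 2×5 + 8×2 + 4×2 + 5×4 = 98
Option 5: 8×5 + 4×3 + 2×5 + 2×3 + 8×3 + 4×1 + 5×1 = 101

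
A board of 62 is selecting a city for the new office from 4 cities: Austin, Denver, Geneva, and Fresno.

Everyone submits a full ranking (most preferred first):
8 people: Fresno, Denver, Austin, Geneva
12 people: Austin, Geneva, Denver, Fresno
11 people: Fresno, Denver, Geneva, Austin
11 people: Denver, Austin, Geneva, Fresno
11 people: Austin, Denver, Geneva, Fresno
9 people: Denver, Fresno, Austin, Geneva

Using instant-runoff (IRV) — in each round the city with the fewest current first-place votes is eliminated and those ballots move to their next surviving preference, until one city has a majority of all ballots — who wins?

Round 1: Austin 23, Denver 20, Geneva 0, Fresno 19. Geneva eliminated.
Round 2: Austin 23, Denver 20, Fresno 19. Fresno eliminated.
Round 3: Austin 23, Denver 39. Denver has a majority (≥32).

Denver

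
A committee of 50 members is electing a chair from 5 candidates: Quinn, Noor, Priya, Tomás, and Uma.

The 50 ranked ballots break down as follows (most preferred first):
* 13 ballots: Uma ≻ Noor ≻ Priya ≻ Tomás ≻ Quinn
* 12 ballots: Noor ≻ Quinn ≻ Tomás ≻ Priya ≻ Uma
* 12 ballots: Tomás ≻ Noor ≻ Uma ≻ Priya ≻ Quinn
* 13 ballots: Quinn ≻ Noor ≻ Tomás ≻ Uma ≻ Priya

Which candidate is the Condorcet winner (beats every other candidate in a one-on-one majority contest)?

Noor

Noor vs Quinn: 37–13
Noor vs Priya: 50–0
Noor vs Tomás: 38–12
Noor vs Uma: 37–13
Noor beats every other candidate.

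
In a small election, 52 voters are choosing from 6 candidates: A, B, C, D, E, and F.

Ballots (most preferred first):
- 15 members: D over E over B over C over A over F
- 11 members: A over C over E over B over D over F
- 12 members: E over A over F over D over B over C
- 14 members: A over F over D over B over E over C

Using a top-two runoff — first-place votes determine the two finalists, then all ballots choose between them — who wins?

A

Round 1 first-place votes: A 25, B 0, C 0, D 15, E 12, F 0. A and D advance.
Runoff: A is ranked above D on 37 ballots, D above A on 15.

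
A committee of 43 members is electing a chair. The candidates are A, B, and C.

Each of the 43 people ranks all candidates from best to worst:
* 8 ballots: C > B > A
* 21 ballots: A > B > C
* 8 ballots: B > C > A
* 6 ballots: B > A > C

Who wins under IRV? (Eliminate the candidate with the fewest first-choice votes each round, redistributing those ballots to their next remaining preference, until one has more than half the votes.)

B

Round 1: A 21, B 14, C 8. C eliminated.
Round 2: A 21, B 22. B has a majority (≥22).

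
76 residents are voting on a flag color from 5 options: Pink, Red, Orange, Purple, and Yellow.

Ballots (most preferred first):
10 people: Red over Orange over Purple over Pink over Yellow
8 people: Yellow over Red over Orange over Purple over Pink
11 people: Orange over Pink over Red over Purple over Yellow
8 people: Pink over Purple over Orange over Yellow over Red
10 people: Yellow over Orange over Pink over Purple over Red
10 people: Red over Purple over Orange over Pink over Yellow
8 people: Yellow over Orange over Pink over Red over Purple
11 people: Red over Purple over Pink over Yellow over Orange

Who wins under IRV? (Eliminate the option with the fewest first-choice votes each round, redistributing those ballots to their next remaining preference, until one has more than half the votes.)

Round 1: Pink 8, Red 31, Orange 11, Purple 0, Yellow 26. Purple eliminated.
Round 2: Pink 8, Red 31, Orange 11, Yellow 26. Pink eliminated.
Round 3: Red 31, Orange 19, Yellow 26. Orange eliminated.
Round 4: Red 42, Yellow 34. Red has a majority (≥39).

Red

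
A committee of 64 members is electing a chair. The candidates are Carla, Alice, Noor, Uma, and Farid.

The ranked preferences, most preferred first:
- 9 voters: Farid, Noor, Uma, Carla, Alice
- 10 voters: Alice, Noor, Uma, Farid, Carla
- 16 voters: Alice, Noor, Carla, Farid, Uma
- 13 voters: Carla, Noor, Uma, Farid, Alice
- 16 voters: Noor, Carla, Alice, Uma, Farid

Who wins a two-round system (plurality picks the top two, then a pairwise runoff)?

Round 1 first-place votes: Carla 13, Alice 26, Noor 16, Uma 0, Farid 9. Alice and Noor advance.
Runoff: Alice is ranked above Noor on 26 ballots, Noor above Alice on 38.

Noor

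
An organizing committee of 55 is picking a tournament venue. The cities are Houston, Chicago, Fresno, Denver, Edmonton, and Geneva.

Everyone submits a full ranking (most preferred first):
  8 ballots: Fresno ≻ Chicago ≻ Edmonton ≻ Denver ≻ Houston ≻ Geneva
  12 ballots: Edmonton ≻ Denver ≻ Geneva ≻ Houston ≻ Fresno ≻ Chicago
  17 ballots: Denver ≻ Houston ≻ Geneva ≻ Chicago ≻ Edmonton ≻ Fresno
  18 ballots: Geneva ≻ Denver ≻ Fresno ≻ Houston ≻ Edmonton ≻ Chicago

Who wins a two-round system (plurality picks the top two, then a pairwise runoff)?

Round 1 first-place votes: Houston 0, Chicago 0, Fresno 8, Denver 17, Edmonton 12, Geneva 18. Geneva and Denver advance.
Runoff: Geneva is ranked above Denver on 18 ballots, Denver above Geneva on 37.

Denver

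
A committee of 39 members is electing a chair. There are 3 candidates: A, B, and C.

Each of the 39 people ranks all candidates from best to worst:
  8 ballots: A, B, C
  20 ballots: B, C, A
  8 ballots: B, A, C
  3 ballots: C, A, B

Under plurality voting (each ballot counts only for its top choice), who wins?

First-place votes: A 8, B 28, C 3.

B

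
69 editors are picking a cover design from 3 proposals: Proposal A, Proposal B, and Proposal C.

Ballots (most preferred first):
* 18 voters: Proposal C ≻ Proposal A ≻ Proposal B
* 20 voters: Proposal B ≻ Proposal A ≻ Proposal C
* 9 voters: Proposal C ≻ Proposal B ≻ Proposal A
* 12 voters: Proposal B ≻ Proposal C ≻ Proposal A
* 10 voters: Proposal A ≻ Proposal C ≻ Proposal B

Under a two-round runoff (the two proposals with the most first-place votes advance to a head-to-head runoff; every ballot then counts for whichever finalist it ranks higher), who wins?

Round 1 first-place votes: Proposal A 10, Proposal B 32, Proposal C 27. Proposal B and Proposal C advance.
Runoff: Proposal B is ranked above Proposal C on 32 ballots, Proposal C above Proposal B on 37.

Proposal C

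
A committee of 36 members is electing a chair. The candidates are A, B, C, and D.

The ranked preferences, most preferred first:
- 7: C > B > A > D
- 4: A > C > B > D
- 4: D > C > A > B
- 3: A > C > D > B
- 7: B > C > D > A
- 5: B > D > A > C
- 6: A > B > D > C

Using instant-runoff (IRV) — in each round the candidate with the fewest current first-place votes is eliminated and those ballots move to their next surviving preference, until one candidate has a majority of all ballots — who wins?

Round 1: A 13, B 12, C 7, D 4. D eliminated.
Round 2: A 13, B 12, C 11. C eliminated.
Round 3: A 17, B 19. B has a majority (≥19).

B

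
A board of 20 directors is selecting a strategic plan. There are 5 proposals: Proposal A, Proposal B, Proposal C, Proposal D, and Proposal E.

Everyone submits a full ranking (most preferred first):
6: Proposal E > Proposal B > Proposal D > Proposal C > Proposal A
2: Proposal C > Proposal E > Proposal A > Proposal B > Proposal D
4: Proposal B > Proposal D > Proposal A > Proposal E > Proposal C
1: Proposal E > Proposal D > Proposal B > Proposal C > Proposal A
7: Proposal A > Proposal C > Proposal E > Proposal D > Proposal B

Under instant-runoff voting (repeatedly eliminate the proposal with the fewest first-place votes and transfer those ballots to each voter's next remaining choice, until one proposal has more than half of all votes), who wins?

Round 1: Proposal A 7, Proposal B 4, Proposal C 2, Proposal D 0, Proposal E 7. Proposal D eliminated.
Round 2: Proposal A 7, Proposal B 4, Proposal C 2, Proposal E 7. Proposal C eliminated.
Round 3: Proposal A 7, Proposal B 4, Proposal E 9. Proposal B eliminated.
Round 4: Proposal A 11, Proposal E 9. Proposal A has a majority (≥11).

Proposal A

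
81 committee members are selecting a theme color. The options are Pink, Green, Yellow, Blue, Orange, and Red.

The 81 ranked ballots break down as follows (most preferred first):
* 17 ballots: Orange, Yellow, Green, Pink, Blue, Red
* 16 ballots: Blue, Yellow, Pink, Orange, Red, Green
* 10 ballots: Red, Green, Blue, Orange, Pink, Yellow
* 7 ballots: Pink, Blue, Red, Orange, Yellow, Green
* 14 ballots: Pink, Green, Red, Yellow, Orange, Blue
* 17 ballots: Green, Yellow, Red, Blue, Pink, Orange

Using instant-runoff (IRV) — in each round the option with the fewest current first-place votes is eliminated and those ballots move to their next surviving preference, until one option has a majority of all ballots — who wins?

Round 1: Pink 21, Green 17, Yellow 0, Blue 16, Orange 17, Red 10. Yellow eliminated.
Round 2: Pink 21, Green 17, Blue 16, Orange 17, Red 10. Red eliminated.
Round 3: Pink 21, Green 27, Blue 16, Orange 17. Blue eliminated.
Round 4: Pink 37, Green 27, Orange 17. Orange eliminated.
Round 5: Pink 37, Green 44. Green has a majority (≥41).

Green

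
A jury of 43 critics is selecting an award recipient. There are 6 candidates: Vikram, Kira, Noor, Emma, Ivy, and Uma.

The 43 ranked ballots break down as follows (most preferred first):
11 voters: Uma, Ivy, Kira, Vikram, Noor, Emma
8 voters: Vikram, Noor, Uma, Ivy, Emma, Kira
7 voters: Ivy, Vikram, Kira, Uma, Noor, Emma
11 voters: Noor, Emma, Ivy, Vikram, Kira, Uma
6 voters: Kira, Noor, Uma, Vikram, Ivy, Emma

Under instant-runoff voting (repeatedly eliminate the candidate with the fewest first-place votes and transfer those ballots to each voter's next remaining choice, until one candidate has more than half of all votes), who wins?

Round 1: Vikram 8, Kira 6, Noor 11, Emma 0, Ivy 7, Uma 11. Emma eliminated.
Round 2: Vikram 8, Kira 6, Noor 11, Ivy 7, Uma 11. Kira eliminated.
Round 3: Vikram 8, Noor 17, Ivy 7, Uma 11. Ivy eliminated.
Round 4: Vikram 15, Noor 17, Uma 11. Uma eliminated.
Round 5: Vikram 26, Noor 17. Vikram has a majority (≥22).

Vikram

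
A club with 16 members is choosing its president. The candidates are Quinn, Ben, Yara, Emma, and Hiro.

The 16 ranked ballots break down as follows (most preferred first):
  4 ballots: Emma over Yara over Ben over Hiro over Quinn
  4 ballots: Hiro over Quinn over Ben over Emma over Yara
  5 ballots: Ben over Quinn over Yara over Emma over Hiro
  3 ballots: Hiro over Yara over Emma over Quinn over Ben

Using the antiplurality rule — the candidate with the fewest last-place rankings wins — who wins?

Last-place votes: Quinn 4, Ben 3, Yara 4, Emma 0, Hiro 5.

Emma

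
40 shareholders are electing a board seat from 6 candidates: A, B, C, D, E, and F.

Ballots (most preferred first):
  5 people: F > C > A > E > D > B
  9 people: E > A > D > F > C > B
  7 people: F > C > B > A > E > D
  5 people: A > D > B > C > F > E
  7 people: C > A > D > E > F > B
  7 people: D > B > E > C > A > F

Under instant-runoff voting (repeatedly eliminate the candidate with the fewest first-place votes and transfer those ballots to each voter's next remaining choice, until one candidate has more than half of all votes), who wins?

Round 1: A 5, B 0, C 7, D 7, E 9, F 12. B eliminated.
Round 2: A 5, C 7, D 7, E 9, F 12. A eliminated.
Round 3: C 7, D 12, E 9, F 12. C eliminated.
Round 4: D 19, E 9, F 12. E eliminated.
Round 5: D 28, F 12. D has a majority (≥21).

D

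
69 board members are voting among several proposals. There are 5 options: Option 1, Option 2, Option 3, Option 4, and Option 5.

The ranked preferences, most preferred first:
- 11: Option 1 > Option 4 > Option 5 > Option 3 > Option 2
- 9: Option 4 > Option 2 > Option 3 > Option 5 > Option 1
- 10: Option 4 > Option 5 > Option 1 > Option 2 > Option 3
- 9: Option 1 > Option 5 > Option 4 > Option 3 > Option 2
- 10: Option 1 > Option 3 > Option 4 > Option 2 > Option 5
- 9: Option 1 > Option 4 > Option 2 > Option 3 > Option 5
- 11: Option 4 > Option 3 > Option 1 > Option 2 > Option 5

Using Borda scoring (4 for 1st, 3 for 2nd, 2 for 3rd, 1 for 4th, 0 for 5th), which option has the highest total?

Option 1: 11×4 + 9×0 + 10×2 + 9×4 + 10×4 + 9×4 + 11×2 = 198
Option 2: 11×0 + 9×3 + 10×1 + 9×0 + 10×1 + 9×2 + 11×1 = 76
Option 3: 11×1 + 9×2 + 10×0 + 9×1 + 10×3 + 9×1 + 11×3 = 110
Option 4: 11×3 + 9×4 + 10×4 + 9×2 + 10×2 + 9×3 + 11×4 = 218
Option 5: 11×2 + 9×1 + 10×3 + 9×3 + 10×0 + 9×0 + 11×0 = 88

Option 4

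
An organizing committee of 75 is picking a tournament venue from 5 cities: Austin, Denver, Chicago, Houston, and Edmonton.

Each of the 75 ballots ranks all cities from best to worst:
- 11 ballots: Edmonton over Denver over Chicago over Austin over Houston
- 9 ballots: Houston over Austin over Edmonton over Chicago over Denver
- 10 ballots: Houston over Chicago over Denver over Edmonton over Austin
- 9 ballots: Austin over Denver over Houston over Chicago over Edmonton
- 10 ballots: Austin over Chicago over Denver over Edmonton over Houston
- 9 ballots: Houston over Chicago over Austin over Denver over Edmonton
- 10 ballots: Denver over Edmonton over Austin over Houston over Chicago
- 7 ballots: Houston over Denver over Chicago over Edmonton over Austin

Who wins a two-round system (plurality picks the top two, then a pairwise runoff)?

Austin

Round 1 first-place votes: Austin 19, Denver 10, Chicago 0, Houston 35, Edmonton 11. Houston and Austin advance.
Runoff: Houston is ranked above Austin on 35 ballots, Austin above Houston on 40.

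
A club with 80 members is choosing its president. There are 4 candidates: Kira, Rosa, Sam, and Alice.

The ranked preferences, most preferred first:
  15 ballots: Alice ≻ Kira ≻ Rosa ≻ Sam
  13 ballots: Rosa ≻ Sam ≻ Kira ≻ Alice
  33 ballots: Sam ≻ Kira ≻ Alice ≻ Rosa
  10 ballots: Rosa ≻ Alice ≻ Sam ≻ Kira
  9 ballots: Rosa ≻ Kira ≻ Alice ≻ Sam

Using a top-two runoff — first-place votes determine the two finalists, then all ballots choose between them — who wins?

Round 1 first-place votes: Kira 0, Rosa 32, Sam 33, Alice 15. Sam and Rosa advance.
Runoff: Sam is ranked above Rosa on 33 ballots, Rosa above Sam on 47.

Rosa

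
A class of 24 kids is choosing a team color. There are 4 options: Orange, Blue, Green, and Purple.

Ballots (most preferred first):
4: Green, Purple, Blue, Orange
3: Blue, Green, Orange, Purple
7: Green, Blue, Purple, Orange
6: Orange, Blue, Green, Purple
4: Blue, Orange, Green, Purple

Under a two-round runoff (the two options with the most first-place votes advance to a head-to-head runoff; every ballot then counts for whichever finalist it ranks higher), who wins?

Blue

Round 1 first-place votes: Orange 6, Blue 7, Green 11, Purple 0. Green and Blue advance.
Runoff: Green is ranked above Blue on 11 ballots, Blue above Green on 13.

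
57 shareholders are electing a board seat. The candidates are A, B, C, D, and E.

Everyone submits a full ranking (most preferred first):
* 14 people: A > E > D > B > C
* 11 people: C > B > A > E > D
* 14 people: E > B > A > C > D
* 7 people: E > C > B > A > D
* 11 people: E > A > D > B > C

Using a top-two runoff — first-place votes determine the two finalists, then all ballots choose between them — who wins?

E

Round 1 first-place votes: A 14, B 0, C 11, D 0, E 32. E and A advance.
Runoff: E is ranked above A on 32 ballots, A above E on 25.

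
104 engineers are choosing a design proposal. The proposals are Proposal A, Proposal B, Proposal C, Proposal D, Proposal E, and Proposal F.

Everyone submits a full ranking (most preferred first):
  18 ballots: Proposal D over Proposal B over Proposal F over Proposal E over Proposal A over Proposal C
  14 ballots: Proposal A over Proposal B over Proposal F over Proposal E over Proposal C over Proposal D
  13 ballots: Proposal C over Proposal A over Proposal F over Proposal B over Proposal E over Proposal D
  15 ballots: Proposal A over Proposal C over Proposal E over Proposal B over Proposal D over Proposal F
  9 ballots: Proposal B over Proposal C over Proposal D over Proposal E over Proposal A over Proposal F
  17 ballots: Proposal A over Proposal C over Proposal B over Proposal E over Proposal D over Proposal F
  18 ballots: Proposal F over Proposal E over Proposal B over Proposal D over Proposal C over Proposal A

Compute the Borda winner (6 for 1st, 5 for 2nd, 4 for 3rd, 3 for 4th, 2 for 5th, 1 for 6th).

Proposal A: 18×2 + 14×6 + 13×5 + 15×6 + 9×2 + 17×6 + 18×1 = 413
Proposal B: 18×5 + 14×5 + 13×3 + 15×3 + 9×6 + 17×4 + 18×4 = 438
Proposal C: 18×1 + 14×2 + 13×6 + 15×5 + 9×5 + 17×5 + 18×2 = 365
Proposal D: 18×6 + 14×1 + 13×1 + 15×2 + 9×4 + 17×2 + 18×3 = 289
Proposal E: 18×3 + 14×3 + 13×2 + 15×4 + 9×3 + 17×3 + 18×5 = 350
Proposal F: 18×4 + 14×4 + 13×4 + 15×1 + 9×1 + 17×1 + 18×6 = 329

Proposal B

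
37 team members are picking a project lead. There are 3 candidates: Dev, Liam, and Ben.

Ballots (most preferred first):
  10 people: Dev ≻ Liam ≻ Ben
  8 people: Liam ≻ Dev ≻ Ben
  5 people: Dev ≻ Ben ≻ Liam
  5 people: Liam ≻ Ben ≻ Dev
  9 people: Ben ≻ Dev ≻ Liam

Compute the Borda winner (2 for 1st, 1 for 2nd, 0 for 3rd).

Dev

Dev: 10×2 + 8×1 + 5×2 + 5×0 + 9×1 = 47
Liam: 10×1 + 8×2 + 5×0 + 5×2 + 9×0 = 36
Ben: 10×0 + 8×0 + 5×1 + 5×1 + 9×2 = 28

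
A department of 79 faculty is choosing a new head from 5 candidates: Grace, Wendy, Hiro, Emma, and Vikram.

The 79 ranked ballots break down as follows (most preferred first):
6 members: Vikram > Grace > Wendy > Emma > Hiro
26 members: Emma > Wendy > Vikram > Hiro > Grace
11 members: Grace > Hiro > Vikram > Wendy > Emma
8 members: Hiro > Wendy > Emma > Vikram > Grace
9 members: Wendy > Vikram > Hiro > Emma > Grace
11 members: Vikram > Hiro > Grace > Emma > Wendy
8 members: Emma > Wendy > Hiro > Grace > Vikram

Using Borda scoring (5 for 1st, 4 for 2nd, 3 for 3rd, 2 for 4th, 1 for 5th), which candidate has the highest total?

Wendy

Grace: 6×4 + 26×1 + 11×5 + 8×1 + 9×1 + 11×3 + 8×2 = 171
Wendy: 6×3 + 26×4 + 11×2 + 8×4 + 9×5 + 11×1 + 8×4 = 264
Hiro: 6×1 + 26×2 + 11×4 + 8×5 + 9×3 + 11×4 + 8×3 = 237
Emma: 6×2 + 26×5 + 11×1 + 8×3 + 9×2 + 11×2 + 8×5 = 257
Vikram: 6×5 + 26×3 + 11×3 + 8×2 + 9×4 + 11×5 + 8×1 = 256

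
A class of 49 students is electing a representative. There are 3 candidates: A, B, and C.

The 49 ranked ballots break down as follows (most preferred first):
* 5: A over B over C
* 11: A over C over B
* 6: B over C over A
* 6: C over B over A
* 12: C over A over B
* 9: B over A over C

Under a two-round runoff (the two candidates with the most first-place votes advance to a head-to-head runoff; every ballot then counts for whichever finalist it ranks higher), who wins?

A

Round 1 first-place votes: A 16, B 15, C 18. C and A advance.
Runoff: C is ranked above A on 24 ballots, A above C on 25.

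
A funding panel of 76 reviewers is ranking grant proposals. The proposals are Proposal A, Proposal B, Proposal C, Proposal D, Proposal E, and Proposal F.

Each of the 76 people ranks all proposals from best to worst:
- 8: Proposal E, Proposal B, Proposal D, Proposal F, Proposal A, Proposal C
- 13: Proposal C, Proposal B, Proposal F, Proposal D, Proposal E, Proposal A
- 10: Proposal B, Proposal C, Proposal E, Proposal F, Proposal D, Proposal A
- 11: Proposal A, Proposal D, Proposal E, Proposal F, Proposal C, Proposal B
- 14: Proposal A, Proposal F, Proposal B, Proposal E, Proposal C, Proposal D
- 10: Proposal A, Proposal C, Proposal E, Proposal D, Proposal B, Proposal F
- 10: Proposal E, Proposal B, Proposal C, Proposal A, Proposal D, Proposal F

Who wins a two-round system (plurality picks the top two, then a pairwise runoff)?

Proposal E

Round 1 first-place votes: Proposal A 35, Proposal B 10, Proposal C 13, Proposal D 0, Proposal E 18, Proposal F 0. Proposal A and Proposal E advance.
Runoff: Proposal A is ranked above Proposal E on 35 ballots, Proposal E above Proposal A on 41.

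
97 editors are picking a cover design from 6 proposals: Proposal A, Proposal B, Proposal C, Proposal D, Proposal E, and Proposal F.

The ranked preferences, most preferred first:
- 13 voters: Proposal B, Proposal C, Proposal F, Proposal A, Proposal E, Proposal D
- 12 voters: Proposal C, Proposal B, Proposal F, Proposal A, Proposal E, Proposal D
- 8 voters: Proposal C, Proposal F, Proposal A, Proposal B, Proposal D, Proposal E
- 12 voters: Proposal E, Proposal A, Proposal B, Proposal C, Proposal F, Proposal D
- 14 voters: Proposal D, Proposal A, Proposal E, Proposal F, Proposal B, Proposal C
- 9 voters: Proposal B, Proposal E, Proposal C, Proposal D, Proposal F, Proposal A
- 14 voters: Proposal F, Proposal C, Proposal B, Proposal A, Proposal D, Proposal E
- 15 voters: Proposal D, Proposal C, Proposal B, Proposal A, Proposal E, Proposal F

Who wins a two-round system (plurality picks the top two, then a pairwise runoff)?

Round 1 first-place votes: Proposal A 0, Proposal B 22, Proposal C 20, Proposal D 29, Proposal E 12, Proposal F 14. Proposal D and Proposal B advance.
Runoff: Proposal D is ranked above Proposal B on 29 ballots, Proposal B above Proposal D on 68.

Proposal B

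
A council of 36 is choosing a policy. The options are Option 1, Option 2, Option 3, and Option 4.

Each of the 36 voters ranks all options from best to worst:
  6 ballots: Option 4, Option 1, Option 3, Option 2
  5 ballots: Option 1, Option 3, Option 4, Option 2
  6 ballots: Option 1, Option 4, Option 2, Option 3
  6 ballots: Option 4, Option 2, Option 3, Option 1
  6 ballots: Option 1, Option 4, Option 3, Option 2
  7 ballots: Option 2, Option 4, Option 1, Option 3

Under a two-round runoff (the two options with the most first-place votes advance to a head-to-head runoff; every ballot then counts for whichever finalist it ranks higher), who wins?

Option 4

Round 1 first-place votes: Option 1 17, Option 2 7, Option 3 0, Option 4 12. Option 1 and Option 4 advance.
Runoff: Option 1 is ranked above Option 4 on 17 ballots, Option 4 above Option 1 on 19.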